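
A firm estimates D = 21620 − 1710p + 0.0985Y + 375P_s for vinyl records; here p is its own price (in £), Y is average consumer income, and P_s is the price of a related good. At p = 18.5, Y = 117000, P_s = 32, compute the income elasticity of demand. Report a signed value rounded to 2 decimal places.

0.85

At the given values, D = 21620 − 1710(18.5) + 0.0985(117000) + 375(32) = 13509.5.
∂D/∂Y = 0.0985.
E = (0.0985) × (117000/13509.5) = 0.8530…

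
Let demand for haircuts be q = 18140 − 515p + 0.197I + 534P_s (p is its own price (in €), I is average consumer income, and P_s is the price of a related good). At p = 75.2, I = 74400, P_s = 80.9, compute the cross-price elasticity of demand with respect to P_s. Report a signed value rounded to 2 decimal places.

At the given values, q = 18140 − 515(75.2) + 0.197(74400) + 534(80.9) = 37269.4.
∂q/∂P_s = 534.
E = (534) × (80.9/37269.4) = 1.1591…

1.16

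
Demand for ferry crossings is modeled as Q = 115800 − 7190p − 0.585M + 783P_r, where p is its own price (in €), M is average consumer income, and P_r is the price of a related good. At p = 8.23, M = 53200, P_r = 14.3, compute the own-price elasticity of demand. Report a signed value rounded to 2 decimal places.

-1.61

At the given values, Q = 115800 − 7190(8.23) − 0.585(53200) + 783(14.3) = 36701.2.
∂Q/∂p = −7190.
E = (-7190) × (8.23/36701.2) = -1.6123…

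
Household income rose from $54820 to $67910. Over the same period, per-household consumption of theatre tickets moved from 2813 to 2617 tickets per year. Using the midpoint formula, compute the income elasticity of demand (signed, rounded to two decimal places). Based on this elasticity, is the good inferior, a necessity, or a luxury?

-0.34; inferior

%ΔQ = (2617 − 2813)/[( 2813 + 2617)/2] = -196/2715 = -0.072191…
%ΔIncome = (67910 − 54820)/[( 54820 + 67910)/2] = 13090/61365 = 0.213313…
E_income = (-196/2715) / (13090/61365) = -0.3384…
E_income < 0 ⇒ inferior good.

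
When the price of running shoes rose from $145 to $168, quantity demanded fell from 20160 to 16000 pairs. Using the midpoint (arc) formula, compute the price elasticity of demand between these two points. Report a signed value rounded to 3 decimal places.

-1.566

%ΔQ = (16000 − 20160) / [(20160 + 16000)/2] = -4160/18080 = -0.230088…
%ΔP = (168 − 145) / [(145 + 168)/2] = 23/156.5 = 0.146964…
Arc Ed = %ΔQ / %ΔP = (-4160/18080) / (23/156.5) = -1.56560…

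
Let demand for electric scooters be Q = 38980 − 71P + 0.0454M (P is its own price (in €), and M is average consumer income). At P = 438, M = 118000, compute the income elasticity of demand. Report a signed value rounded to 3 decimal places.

0.405

At the given values, Q = 38980 − 71(438) + 0.0454(118000) = 13239.2.
∂Q/∂M = 0.0454.
E = (0.0454) × (118000/13239.2) = 0.40464…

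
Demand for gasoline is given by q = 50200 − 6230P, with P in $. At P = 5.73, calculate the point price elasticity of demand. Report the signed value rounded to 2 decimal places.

-2.46

dq/dP = −6230. At P = 5.73, q = 50200 − 6230(5.73) = 14502.1.
Ed = (dq/dP)·(P/q) = −6230 × (5.73/14502.1) = -2.4615…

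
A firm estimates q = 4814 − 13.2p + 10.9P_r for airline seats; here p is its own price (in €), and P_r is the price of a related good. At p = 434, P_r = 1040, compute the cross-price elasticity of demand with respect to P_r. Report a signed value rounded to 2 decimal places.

At the given values, q = 4814 − 13.2(434) + 10.9(1040) = 10421.2.
∂q/∂P_r = 10.9.
E = (10.9) × (1040/10421.2) = 1.0877…

1.09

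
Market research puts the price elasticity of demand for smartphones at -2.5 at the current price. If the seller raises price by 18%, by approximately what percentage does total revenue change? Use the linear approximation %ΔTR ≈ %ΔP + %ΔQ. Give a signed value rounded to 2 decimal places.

%ΔQ ≈ Ed × %ΔP = (-2.5) × (+18%) = -45.0000%
%ΔTR ≈ %ΔP + %ΔQ = (+18%) + (-45.0000%) = -27.0000%

-27.00%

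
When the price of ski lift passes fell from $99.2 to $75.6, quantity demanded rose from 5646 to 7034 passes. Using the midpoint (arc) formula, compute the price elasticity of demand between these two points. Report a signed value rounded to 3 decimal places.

-0.811

%ΔQ = (7034 − 5646) / [(5646 + 7034)/2] = 1388/6340 = 0.218927…
%ΔP = (75.6 − 99.2) / [(99.2 + 75.6)/2] = -23.6/87.4 = -0.270022…
Arc Ed = %ΔQ / %ΔP = (1388/6340) / (-23.6/87.4) = -0.81077…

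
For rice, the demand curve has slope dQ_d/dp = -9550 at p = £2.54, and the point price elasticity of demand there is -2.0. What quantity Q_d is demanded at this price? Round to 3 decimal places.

Ed = (dQ_d/dp)·(p/Q_d) ⇒ Q_d = (dQ_d/dp)·p/Ed = (-9550)·2.54/(-2.0) = 12128.5

12128.500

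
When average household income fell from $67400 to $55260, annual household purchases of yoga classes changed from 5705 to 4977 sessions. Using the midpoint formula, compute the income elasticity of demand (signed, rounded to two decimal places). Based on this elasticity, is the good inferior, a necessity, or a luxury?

0.69; necessity

%ΔQ = (4977 − 5705)/[( 5705 + 4977)/2] = -728/5341 = -0.136304…
%ΔIncome = (55260 − 67400)/[( 67400 + 55260)/2] = -12140/61330 = -0.197945…
E_income = (-728/5341) / (-12140/61330) = 0.6885…
0 < E_income < 1 ⇒ normal good, necessity.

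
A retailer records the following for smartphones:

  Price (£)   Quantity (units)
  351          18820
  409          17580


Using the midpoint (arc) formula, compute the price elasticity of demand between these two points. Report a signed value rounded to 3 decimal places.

%ΔQ = (17580 − 18820) / [(18820 + 17580)/2] = -1240/18200 = -0.068131…
%ΔP = (409 − 351) / [(351 + 409)/2] = 58/380 = 0.152631…
Arc Ed = %ΔQ / %ΔP = (-1240/18200) / (58/380) = -0.44638…

-0.446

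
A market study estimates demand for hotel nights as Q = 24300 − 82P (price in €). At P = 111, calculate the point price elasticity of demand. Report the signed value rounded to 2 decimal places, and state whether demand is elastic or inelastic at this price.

-0.60; inelastic

dQ/dP = −82. At P = 111, Q = 24300 − 82(111) = 15198.
Ed = (dQ/dP)·(P/Q) = −82 × (111/15198) = -0.5988…
|Ed| = 0.60 < 1, so demand is inelastic.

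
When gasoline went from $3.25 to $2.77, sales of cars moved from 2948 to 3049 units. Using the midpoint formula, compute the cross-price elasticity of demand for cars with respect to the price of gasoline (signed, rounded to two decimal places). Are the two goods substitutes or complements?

-0.21; complements

%ΔQ_{cars} = (3049 − 2948)/avg = 101/2998.5 = 0.033683…
%ΔP_{gasoline} = (2.77 − 3.25)/avg = -0.48/3.01 = -0.159468…
E_cross = (101/2998.5) / (-0.48/3.01) = -0.2112…
E_cross < 0 ⇒ the goods are complements.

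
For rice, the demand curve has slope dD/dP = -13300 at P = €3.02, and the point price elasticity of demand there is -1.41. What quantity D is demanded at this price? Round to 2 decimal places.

Ed = (dD/dP)·(P/D) ⇒ D = (dD/dP)·P/Ed = (-13300)·3.02/(-1.41) = 28486.5248…

28486.52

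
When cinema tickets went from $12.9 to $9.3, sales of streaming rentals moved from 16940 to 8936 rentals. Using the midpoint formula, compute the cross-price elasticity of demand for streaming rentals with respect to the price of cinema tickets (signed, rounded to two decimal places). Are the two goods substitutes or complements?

%ΔQ_{streaming rentals} = (8936 − 16940)/avg = -8004/12938 = -0.618642…
%ΔP_{cinema tickets} = (9.3 − 12.9)/avg = -3.6/11.1 = -0.324324…
E_cross = (-8004/12938) / (-3.6/11.1) = 1.9074…
E_cross > 0 ⇒ the goods are substitutes.

1.91; substitutes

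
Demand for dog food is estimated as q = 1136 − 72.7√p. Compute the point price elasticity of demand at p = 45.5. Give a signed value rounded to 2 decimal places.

dq/dp = −72.7/(2√p) = -5.38888. At p = 45.5, q = 645.612.
Ed = (dq/dp)·(p/q) = (-5.38888) × (45.5/645.612) = -0.3797…

-0.38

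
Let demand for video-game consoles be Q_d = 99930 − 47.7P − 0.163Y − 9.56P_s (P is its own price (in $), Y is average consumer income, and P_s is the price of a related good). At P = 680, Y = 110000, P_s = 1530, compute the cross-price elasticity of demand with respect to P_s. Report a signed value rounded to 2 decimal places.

-0.42

At the given values, Q_d = 99930 − 47.7(680) − 0.163(110000) − 9.56(1530) = 34937.2.
∂Q_d/∂P_s = -9.56.
E = (-9.56) × (1530/34937.2) = -0.4186…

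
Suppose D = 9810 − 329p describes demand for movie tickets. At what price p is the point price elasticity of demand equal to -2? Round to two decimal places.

Ed = −329p/(9810 − 329p). Set this equal to -2:
329p = 2·(9810 − 329p) ⇒ 329p(1 + 2) = 2·9810
p = 2·9810 / (329·3) = 19.8784…

19.88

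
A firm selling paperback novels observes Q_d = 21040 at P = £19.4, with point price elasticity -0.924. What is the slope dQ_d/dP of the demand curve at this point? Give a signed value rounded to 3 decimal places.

Ed = (dQ_d/dP)·(P/Q_d) ⇒ dQ_d/dP = Ed·Q_d/P = (-0.924)·21040/19.4 = -1002.11134…

-1002.111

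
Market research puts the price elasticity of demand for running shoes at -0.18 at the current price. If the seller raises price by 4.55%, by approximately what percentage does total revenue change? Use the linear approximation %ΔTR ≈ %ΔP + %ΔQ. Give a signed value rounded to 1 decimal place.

+3.7%

%ΔQ ≈ Ed × %ΔP = (-0.18) × (+4.55%) = -0.8190%
%ΔTR ≈ %ΔP + %ΔQ = (+4.55%) + (-0.8190%) = +3.7310%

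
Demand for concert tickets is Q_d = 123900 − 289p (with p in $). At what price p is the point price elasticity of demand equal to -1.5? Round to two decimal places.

257.23

Ed = −289p/(123900 − 289p). Set this equal to -1.5:
289p = 1.5·(123900 − 289p) ⇒ 289p(1 + 1.5) = 1.5·123900
p = 1.5·123900 / (289·2.5) = 257.2318…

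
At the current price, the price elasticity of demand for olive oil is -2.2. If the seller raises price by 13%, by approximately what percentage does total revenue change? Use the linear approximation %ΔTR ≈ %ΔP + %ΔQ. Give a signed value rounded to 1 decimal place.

-15.6%

%ΔQ ≈ Ed × %ΔP = (-2.2) × (+13%) = -28.6000%
%ΔTR ≈ %ΔP + %ΔQ = (+13%) + (-28.6000%) = -15.6000%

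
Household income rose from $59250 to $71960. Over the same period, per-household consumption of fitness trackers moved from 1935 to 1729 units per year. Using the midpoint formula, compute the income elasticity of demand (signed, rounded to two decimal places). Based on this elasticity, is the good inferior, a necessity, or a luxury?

%ΔQ = (1729 − 1935)/[( 1935 + 1729)/2] = -206/1832 = -0.112445…
%ΔIncome = (71960 − 59250)/[( 59250 + 71960)/2] = 12710/65605 = 0.193735…
E_income = (-206/1832) / (12710/65605) = -0.5804…
E_income < 0 ⇒ inferior good.

-0.58; inferior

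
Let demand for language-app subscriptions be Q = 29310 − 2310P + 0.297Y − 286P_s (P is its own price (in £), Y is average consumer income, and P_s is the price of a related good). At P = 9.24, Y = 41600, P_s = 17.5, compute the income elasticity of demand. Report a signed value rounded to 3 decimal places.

At the given values, Q = 29310 − 2310(9.24) + 0.297(41600) − 286(17.5) = 15315.8.
∂Q/∂Y = 0.297.
E = (0.297) × (41600/15315.8) = 0.80669…

0.807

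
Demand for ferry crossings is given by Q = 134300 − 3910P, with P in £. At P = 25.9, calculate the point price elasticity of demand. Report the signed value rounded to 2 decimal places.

-3.07

dQ/dP = −3910. At P = 25.9, Q = 134300 − 3910(25.9) = 33031.
Ed = (dQ/dP)·(P/Q) = −3910 × (25.9/33031) = -3.0658…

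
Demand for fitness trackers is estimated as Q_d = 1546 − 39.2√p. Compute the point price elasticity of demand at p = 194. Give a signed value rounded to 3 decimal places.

-0.273

dQ_d/dp = −39.2/(2√p) = -1.4072. At p = 194, Q_d = 1000.01.
Ed = (dQ_d/dp)·(p/Q_d) = (-1.4072) × (194/1000.01) = -0.27299…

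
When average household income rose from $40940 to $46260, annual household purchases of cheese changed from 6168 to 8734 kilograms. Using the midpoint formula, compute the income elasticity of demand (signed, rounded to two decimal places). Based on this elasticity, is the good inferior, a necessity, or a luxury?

2.82; luxury

%ΔQ = (8734 − 6168)/[( 6168 + 8734)/2] = 2566/7451 = 0.344383…
%ΔIncome = (46260 − 40940)/[( 40940 + 46260)/2] = 5320/43600 = 0.122018…
E_income = (2566/7451) / (5320/43600) = 2.8223…
E_income > 1 ⇒ normal good, luxury.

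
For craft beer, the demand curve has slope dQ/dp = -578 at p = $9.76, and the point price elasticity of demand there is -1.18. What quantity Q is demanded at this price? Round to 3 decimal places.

Ed = (dQ/dp)·(p/Q) ⇒ Q = (dQ/dp)·p/Ed = (-578)·9.76/(-1.18) = 4780.74576…

4780.746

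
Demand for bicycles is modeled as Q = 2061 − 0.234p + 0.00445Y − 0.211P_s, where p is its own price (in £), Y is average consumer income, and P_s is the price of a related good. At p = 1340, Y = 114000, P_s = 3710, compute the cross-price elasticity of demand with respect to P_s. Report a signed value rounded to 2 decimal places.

At the given values, Q = 2061 − 0.234(1340) + 0.00445(114000) − 0.211(3710) = 1471.93.
∂Q/∂P_s = -0.211.
E = (-0.211) × (3710/1471.93) = -0.5318…

-0.53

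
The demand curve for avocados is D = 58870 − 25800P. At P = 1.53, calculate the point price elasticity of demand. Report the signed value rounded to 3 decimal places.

dD/dP = −25800. At P = 1.53, D = 58870 − 25800(1.53) = 19396.
Ed = (dD/dP)·(P/D) = −25800 × (1.53/19396) = -2.03516…

-2.035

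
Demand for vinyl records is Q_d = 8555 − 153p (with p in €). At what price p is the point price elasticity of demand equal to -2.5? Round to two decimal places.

39.94

Ed = −153p/(8555 − 153p). Set this equal to -2.5:
153p = 2.5·(8555 − 153p) ⇒ 153p(1 + 2.5) = 2.5·8555
p = 2.5·8555 / (153·3.5) = 39.9393…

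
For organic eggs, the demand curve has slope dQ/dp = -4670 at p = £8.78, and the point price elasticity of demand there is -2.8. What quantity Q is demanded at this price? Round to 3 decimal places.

Ed = (dQ/dp)·(p/Q) ⇒ Q = (dQ/dp)·p/Ed = (-4670)·8.78/(-2.8) = 14643.78571…

14643.786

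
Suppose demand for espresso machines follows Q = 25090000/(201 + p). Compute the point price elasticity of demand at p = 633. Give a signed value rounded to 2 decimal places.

dQ/dp = −25090000/(201 + p)² = -36.0719. At p = 633, Q = 30083.9.
Ed = (dQ/dp)·(p/Q) = (-36.0719) × (633/30083.9) = -0.7589…

-0.76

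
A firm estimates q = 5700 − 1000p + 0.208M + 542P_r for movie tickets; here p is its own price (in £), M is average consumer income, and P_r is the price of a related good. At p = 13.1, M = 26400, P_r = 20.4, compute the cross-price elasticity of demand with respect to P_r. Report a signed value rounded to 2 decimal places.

1.21

At the given values, q = 5700 − 1000(13.1) + 0.208(26400) + 542(20.4) = 9148.
∂q/∂P_r = 542.
E = (542) × (20.4/9148) = 1.2086…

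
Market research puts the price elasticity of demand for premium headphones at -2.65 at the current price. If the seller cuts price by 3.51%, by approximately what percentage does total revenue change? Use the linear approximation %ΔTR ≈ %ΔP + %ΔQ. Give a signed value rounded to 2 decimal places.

+5.79%

%ΔQ ≈ Ed × %ΔP = (-2.65) × (-3.51%) = +9.3015%
%ΔTR ≈ %ΔP + %ΔQ = (-3.51%) + (+9.3015%) = +5.7915%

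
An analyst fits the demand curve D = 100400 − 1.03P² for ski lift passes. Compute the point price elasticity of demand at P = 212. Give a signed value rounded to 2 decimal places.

dD/dP = −2·1.03·P = -436.72. At P = 212, D = 54107.68.
Ed = (dD/dP)·(P/D) = (-436.72) × (212/54107.68) = -1.7111…

-1.71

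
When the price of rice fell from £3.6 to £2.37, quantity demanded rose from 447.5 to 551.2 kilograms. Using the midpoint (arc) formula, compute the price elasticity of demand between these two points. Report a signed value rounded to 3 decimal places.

-0.504

%ΔQ = (551.2 − 447.5) / [(447.5 + 551.2)/2] = 103.7/499.35 = 0.207669…
%ΔP = (2.37 − 3.6) / [(3.6 + 2.37)/2] = -1.23/2.985 = -0.412060…
Arc Ed = %ΔQ / %ΔP = (103.7/499.35) / (-1.23/2.985) = -0.50397…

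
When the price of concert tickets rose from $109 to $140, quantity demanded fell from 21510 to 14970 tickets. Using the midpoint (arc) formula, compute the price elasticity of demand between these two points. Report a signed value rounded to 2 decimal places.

-1.44

%ΔQ = (14970 − 21510) / [(21510 + 14970)/2] = -6540/18240 = -0.358552…
%ΔP = (140 − 109) / [(109 + 140)/2] = 31/124.5 = 0.248995…
Arc Ed = %ΔQ / %ΔP = (-6540/18240) / (31/124.5) = -1.4399…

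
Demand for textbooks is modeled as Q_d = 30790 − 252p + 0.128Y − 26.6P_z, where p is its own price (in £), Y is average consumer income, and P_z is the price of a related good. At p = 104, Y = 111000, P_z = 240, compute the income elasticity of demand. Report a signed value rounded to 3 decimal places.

At the given values, Q_d = 30790 − 252(104) + 0.128(111000) − 26.6(240) = 12406.
∂Q_d/∂Y = 0.128.
E = (0.128) × (111000/12406) = 1.14525…

1.145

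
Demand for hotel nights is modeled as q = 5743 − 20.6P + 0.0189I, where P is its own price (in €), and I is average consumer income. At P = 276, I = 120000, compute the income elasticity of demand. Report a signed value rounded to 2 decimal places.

At the given values, q = 5743 − 20.6(276) + 0.0189(120000) = 2325.4.
∂q/∂I = 0.0189.
E = (0.0189) × (120000/2325.4) = 0.9753…

0.98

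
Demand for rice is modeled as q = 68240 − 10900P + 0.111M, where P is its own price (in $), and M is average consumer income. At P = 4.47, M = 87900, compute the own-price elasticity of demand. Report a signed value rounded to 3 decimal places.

At the given values, q = 68240 − 10900(4.47) + 0.111(87900) = 29273.9.
∂q/∂P = −10900.
E = (-10900) × (4.47/29273.9) = -1.66438…

-1.664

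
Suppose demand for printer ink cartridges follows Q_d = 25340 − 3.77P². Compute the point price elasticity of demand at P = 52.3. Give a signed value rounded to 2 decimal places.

dQ_d/dP = −2·3.77·P = -394.342. At P = 52.3, Q_d = 15027.9567.
Ed = (dQ_d/dP)·(P/Q_d) = (-394.342) × (52.3/15027.9567) = -1.3723…

-1.37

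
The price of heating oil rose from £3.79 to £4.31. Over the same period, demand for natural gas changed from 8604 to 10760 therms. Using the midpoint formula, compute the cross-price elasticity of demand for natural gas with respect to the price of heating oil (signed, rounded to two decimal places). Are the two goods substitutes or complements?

%ΔQ_{natural gas} = (10760 − 8604)/avg = 2156/9682 = 0.222681…
%ΔP_{heating oil} = (4.31 − 3.79)/avg = 0.52/4.05 = 0.128395…
E_cross = (2156/9682) / (0.52/4.05) = 1.7343…
E_cross > 0 ⇒ the goods are substitutes.

1.73; substitutes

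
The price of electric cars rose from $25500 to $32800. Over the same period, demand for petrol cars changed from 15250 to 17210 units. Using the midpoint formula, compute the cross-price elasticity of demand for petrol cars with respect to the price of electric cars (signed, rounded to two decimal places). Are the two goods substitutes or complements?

0.48; substitutes

%ΔQ_{petrol cars} = (17210 − 15250)/avg = 1960/16230 = 0.120764…
%ΔP_{electric cars} = (32800 − 25500)/avg = 7300/29150 = 0.250428…
E_cross = (1960/16230) / (7300/29150) = 0.4822…
E_cross > 0 ⇒ the goods are substitutes.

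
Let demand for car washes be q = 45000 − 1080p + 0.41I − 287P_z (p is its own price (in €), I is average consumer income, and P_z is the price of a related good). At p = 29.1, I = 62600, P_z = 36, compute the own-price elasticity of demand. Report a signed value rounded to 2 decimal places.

-1.09

At the given values, q = 45000 − 1080(29.1) + 0.41(62600) − 287(36) = 28906.
∂q/∂p = −1080.
E = (-1080) × (29.1/28906) = -1.0872…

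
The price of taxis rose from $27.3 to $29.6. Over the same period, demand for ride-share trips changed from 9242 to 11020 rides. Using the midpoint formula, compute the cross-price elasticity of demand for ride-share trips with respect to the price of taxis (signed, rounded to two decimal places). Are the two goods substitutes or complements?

2.17; substitutes

%ΔQ_{ride-share trips} = (11020 − 9242)/avg = 1778/10131 = 0.175500…
%ΔP_{taxis} = (29.6 − 27.3)/avg = 2.3/28.45 = 0.080843…
E_cross = (1778/10131) / (2.3/28.45) = 2.1708…
E_cross > 0 ⇒ the goods are substitutes.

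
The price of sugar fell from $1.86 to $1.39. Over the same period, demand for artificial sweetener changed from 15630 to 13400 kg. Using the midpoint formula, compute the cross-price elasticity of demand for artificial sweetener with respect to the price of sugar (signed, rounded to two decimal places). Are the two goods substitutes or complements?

0.53; substitutes

%ΔQ_{artificial sweetener} = (13400 − 15630)/avg = -2230/14515 = -0.153634…
%ΔP_{sugar} = (1.39 − 1.86)/avg = -0.47/1.625 = -0.289230…
E_cross = (-2230/14515) / (-0.47/1.625) = 0.5311…
E_cross > 0 ⇒ the goods are substitutes.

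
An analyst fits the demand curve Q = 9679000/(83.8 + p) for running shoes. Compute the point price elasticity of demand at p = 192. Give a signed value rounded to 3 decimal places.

-0.696

dQ/dp = −9679000/(83.8 + p)² = -127.245. At p = 192, Q = 35094.3.
Ed = (dQ/dp)·(p/Q) = (-127.245) × (192/35094.3) = -0.69615…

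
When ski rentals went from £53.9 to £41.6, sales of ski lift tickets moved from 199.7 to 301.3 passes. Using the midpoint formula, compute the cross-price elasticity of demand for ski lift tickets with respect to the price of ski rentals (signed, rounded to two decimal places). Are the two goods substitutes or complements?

%ΔQ_{ski lift tickets} = (301.3 − 199.7)/avg = 101.6/250.5 = 0.405588…
%ΔP_{ski rentals} = (41.6 − 53.9)/avg = -12.3/47.75 = -0.257591…
E_cross = (101.6/250.5) / (-12.3/47.75) = -1.5745…
E_cross < 0 ⇒ the goods are complements.

-1.57; complements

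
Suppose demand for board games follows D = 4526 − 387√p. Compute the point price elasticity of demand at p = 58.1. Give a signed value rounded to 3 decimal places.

-0.936

dD/dp = −387/(2√p) = -25.3859. At p = 58.1, D = 1576.16.
Ed = (dD/dp)·(p/D) = (-25.3859) × (58.1/1576.16) = -0.93577…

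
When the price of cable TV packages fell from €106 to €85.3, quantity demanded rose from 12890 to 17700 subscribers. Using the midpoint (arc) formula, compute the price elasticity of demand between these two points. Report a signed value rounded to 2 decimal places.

%ΔQ = (17700 − 12890) / [(12890 + 17700)/2] = 4810/15295 = 0.314481…
%ΔP = (85.3 − 106) / [(106 + 85.3)/2] = -20.7/95.65 = -0.216414…
Arc Ed = %ΔQ / %ΔP = (4810/15295) / (-20.7/95.65) = -1.4531…

-1.45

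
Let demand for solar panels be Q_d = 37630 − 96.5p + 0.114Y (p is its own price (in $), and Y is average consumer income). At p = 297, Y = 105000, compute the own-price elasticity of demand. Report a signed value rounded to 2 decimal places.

-1.37

At the given values, Q_d = 37630 − 96.5(297) + 0.114(105000) = 20939.5.
∂Q_d/∂p = −96.5.
E = (-96.5) × (297/20939.5) = -1.3687…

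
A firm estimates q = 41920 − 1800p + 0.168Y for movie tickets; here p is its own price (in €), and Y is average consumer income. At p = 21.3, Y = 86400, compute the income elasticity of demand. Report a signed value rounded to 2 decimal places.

At the given values, q = 41920 − 1800(21.3) + 0.168(86400) = 18095.2.
∂q/∂Y = 0.168.
E = (0.168) × (86400/18095.2) = 0.8021…

0.80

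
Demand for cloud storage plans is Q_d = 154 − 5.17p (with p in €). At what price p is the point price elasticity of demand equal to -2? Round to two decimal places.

Ed = −5.17p/(154 − 5.17p). Set this equal to -2:
5.17p = 2·(154 − 5.17p) ⇒ 5.17p(1 + 2) = 2·154
p = 2·154 / (5.17·3) = 19.8581…

19.86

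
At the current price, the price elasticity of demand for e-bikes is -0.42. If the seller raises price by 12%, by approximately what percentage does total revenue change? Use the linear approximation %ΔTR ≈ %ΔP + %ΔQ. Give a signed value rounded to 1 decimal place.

+7.0%

%ΔQ ≈ Ed × %ΔP = (-0.42) × (+12%) = -5.0400%
%ΔTR ≈ %ΔP + %ΔQ = (+12%) + (-5.0400%) = +6.9600%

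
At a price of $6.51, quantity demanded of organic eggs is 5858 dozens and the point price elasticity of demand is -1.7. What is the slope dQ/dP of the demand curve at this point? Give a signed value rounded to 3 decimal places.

Ed = (dQ/dP)·(P/Q) ⇒ dQ/dP = Ed·Q/P = (-1.7)·5858/6.51 = -1529.73886…

-1529.739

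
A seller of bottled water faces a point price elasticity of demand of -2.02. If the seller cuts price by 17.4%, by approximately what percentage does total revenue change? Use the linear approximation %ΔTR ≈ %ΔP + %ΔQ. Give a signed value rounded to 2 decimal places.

+17.75%

%ΔQ ≈ Ed × %ΔP = (-2.02) × (-17.4%) = +35.1480%
%ΔTR ≈ %ΔP + %ΔQ = (-17.4%) + (+35.1480%) = +17.7480%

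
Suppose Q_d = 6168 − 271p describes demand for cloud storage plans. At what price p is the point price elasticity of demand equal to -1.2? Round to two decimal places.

Ed = −271p/(6168 − 271p). Set this equal to -1.2:
271p = 1.2·(6168 − 271p) ⇒ 271p(1 + 1.2) = 1.2·6168
p = 1.2·6168 / (271·2.2) = 12.4146…

12.41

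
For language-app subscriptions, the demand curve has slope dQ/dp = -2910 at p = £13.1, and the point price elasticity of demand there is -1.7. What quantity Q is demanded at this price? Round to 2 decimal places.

Ed = (dQ/dp)·(p/Q) ⇒ Q = (dQ/dp)·p/Ed = (-2910)·13.1/(-1.7) = 22424.1176…

22424.12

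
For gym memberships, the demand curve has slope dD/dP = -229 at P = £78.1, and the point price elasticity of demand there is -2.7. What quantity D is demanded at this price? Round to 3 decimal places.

Ed = (dD/dP)·(P/D) ⇒ D = (dD/dP)·P/Ed = (-229)·78.1/(-2.7) = 6624.03703…

6624.037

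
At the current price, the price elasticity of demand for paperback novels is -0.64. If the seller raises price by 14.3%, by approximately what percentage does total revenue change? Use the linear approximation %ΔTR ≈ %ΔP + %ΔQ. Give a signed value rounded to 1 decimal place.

%ΔQ ≈ Ed × %ΔP = (-0.64) × (+14.3%) = -9.1520%
%ΔTR ≈ %ΔP + %ΔQ = (+14.3%) + (-9.1520%) = +5.1480%

+5.1%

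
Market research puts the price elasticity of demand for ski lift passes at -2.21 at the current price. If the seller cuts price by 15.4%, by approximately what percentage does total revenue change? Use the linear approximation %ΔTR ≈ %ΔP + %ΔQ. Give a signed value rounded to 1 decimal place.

+18.6%

%ΔQ ≈ Ed × %ΔP = (-2.21) × (-15.4%) = +34.0340%
%ΔTR ≈ %ΔP + %ΔQ = (-15.4%) + (+34.0340%) = +18.6340%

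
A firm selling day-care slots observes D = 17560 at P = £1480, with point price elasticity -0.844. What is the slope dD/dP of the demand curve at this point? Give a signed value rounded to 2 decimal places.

-10.01

Ed = (dD/dP)·(P/D) ⇒ dD/dP = Ed·D/P = (-0.844)·17560/1480 = -10.0139…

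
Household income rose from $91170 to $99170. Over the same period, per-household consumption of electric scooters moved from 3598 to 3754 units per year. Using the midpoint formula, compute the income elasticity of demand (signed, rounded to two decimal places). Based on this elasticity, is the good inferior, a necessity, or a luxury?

%ΔQ = (3754 − 3598)/[( 3598 + 3754)/2] = 156/3676 = 0.042437…
%ΔIncome = (99170 − 91170)/[( 91170 + 99170)/2] = 8000/95170 = 0.084060…
E_income = (156/3676) / (8000/95170) = 0.5048…
0 < E_income < 1 ⇒ normal good, necessity.

0.50; necessity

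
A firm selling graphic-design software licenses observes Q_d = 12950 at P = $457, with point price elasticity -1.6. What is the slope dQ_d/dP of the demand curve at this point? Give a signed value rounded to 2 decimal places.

-45.34

Ed = (dQ_d/dP)·(P/Q_d) ⇒ dQ_d/dP = Ed·Q_d/P = (-1.6)·12950/457 = -45.3391…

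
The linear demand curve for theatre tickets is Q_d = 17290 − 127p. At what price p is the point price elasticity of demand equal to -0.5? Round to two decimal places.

Ed = −127p/(17290 − 127p). Set this equal to -0.5:
127p = 0.5·(17290 − 127p) ⇒ 127p(1 + 0.5) = 0.5·17290
p = 0.5·17290 / (127·1.5) = 45.3805…

45.38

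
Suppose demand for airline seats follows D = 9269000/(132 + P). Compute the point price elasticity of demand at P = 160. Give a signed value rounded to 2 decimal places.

dD/dP = −9269000/(132 + P)² = -108.709. At P = 160, D = 31743.2.
Ed = (dD/dP)·(P/D) = (-108.709) × (160/31743.2) = -0.5479…

-0.55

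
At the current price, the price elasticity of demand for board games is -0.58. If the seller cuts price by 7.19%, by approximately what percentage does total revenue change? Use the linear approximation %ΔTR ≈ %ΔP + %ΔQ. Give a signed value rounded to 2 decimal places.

%ΔQ ≈ Ed × %ΔP = (-0.58) × (-7.19%) = +4.1702%
%ΔTR ≈ %ΔP + %ΔQ = (-7.19%) + (+4.1702%) = -3.0198%

-3.02%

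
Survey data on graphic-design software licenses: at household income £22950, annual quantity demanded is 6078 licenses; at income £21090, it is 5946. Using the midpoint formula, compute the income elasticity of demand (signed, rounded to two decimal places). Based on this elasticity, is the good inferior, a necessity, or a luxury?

0.26; necessity

%ΔQ = (5946 − 6078)/[( 6078 + 5946)/2] = -132/6012 = -0.021956…
%ΔIncome = (21090 − 22950)/[( 22950 + 21090)/2] = -1860/22020 = -0.084468…
E_income = (-132/6012) / (-1860/22020) = 0.2599…
0 < E_income < 1 ⇒ normal good, necessity.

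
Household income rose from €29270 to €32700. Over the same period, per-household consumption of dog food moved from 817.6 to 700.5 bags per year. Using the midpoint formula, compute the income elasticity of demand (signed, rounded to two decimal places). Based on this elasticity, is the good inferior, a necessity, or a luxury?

%ΔQ = (700.5 − 817.6)/[( 817.6 + 700.5)/2] = -117.1/759.05 = -0.154271…
%ΔIncome = (32700 − 29270)/[( 29270 + 32700)/2] = 3430/30985 = 0.110698…
E_income = (-117.1/759.05) / (3430/30985) = -1.3936…
E_income < 0 ⇒ inferior good.

-1.39; inferior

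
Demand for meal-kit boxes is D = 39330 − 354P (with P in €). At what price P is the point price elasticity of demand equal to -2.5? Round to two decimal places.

Ed = −354P/(39330 − 354P). Set this equal to -2.5:
354P = 2.5·(39330 − 354P) ⇒ 354P(1 + 2.5) = 2.5·39330
P = 2.5·39330 / (354·3.5) = 79.3583…

79.36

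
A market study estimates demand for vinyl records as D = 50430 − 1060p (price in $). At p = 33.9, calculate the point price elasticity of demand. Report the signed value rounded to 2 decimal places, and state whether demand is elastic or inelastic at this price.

dD/dp = −1060. At p = 33.9, D = 50430 − 1060(33.9) = 14496.
Ed = (dD/dp)·(p/D) = −1060 × (33.9/14496) = -2.4788…
|Ed| = 2.48 > 1, so demand is elastic.

-2.48; elastic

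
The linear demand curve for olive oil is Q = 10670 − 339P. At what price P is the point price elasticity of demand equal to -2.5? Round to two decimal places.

Ed = −339P/(10670 − 339P). Set this equal to -2.5:
339P = 2.5·(10670 − 339P) ⇒ 339P(1 + 2.5) = 2.5·10670
P = 2.5·10670 / (339·3.5) = 22.4820…

22.48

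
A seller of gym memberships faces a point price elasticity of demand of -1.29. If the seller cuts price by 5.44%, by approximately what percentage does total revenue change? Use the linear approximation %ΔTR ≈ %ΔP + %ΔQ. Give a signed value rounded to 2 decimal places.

%ΔQ ≈ Ed × %ΔP = (-1.29) × (-5.44%) = +7.0176%
%ΔTR ≈ %ΔP + %ΔQ = (-5.44%) + (+7.0176%) = +1.5776%

+1.58%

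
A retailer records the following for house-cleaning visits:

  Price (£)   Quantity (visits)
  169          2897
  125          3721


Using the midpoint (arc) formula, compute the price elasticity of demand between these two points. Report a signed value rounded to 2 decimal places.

%ΔQ = (3721 − 2897) / [(2897 + 3721)/2] = 824/3309 = 0.249017…
%ΔP = (125 − 169) / [(169 + 125)/2] = -44/147 = -0.299319…
Arc Ed = %ΔQ / %ΔP = (824/3309) / (-44/147) = -0.8319…

-0.83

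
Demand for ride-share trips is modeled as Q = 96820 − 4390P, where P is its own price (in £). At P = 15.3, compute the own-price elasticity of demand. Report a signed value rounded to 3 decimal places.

At the given values, Q = 96820 − 4390(15.3) = 29653.
∂Q/∂P = −4390.
E = (-4390) × (15.3/29653) = -2.26509…

-2.265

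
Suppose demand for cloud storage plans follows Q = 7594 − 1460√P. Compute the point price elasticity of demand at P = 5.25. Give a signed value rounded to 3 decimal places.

dQ/dP = −1460/(2√P) = -318.598. At P = 5.25, Q = 4248.72.
Ed = (dQ/dP)·(P/Q) = (-318.598) × (5.25/4248.72) = -0.39368…

-0.394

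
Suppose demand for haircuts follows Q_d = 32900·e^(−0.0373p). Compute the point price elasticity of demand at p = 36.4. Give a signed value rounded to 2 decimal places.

-1.36

dQ_d/dp = −0.0373·Q_d = -315.685. At p = 36.4, Q_d = 8463.41.
Ed = (dQ_d/dp)·(p/Q_d) = (-315.685) × (36.4/8463.41) = -1.3577…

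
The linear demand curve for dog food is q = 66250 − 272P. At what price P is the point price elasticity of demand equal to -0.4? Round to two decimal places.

Ed = −272P/(66250 − 272P). Set this equal to -0.4:
272P = 0.4·(66250 − 272P) ⇒ 272P(1 + 0.4) = 0.4·66250
P = 0.4·66250 / (272·1.4) = 69.5903…

69.59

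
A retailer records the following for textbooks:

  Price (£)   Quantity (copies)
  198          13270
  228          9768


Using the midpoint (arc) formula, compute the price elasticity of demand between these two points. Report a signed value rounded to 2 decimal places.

%ΔQ = (9768 − 13270) / [(13270 + 9768)/2] = -3502/11519 = -0.304019…
%ΔP = (228 − 198) / [(198 + 228)/2] = 30/213 = 0.140845…
Arc Ed = %ΔQ / %ΔP = (-3502/11519) / (30/213) = -2.1585…

-2.16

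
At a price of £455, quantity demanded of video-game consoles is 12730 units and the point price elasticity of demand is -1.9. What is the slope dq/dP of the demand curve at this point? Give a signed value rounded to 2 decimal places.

Ed = (dq/dP)·(P/q) ⇒ dq/dP = Ed·q/P = (-1.9)·12730/455 = -53.1582…

-53.16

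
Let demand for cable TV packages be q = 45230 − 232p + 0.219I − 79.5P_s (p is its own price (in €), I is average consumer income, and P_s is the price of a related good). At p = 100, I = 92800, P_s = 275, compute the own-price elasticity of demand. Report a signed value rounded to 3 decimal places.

-1.132

At the given values, q = 45230 − 232(100) + 0.219(92800) − 79.5(275) = 20490.7.
∂q/∂p = −232.
E = (-232) × (100/20490.7) = -1.13222…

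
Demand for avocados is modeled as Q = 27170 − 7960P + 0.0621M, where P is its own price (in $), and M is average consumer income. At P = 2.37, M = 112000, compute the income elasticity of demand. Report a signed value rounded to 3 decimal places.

At the given values, Q = 27170 − 7960(2.37) + 0.0621(112000) = 15260.
∂Q/∂M = 0.0621.
E = (0.0621) × (112000/15260) = 0.45577…

0.456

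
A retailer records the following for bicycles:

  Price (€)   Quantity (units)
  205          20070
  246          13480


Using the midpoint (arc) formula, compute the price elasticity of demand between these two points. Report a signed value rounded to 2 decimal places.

%ΔQ = (13480 − 20070) / [(20070 + 13480)/2] = -6590/16775 = -0.392846…
%ΔP = (246 − 205) / [(205 + 246)/2] = 41/225.5 = 0.181818…
Arc Ed = %ΔQ / %ΔP = (-6590/16775) / (41/225.5) = -2.1606…

-2.16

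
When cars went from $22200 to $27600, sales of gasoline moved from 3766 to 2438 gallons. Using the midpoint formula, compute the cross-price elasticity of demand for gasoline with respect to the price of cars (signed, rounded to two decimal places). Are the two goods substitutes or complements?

%ΔQ_{gasoline} = (2438 − 3766)/avg = -1328/3102 = -0.428110…
%ΔP_{cars} = (27600 − 22200)/avg = 5400/24900 = 0.216867…
E_cross = (-1328/3102) / (5400/24900) = -1.9740…
E_cross < 0 ⇒ the goods are complements.

-1.97; complements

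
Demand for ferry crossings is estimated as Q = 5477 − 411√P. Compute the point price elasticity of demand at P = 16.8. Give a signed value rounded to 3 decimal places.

-0.222

dQ/dP = −411/(2√P) = -50.1369. At P = 16.8, Q = 3792.4.
Ed = (dQ/dP)·(P/Q) = (-50.1369) × (16.8/3792.4) = -0.22210…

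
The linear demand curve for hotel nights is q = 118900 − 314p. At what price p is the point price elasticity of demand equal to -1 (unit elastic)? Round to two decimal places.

Ed = −314p/(118900 − 314p). Set this equal to -1:
314p = 1·(118900 − 314p) ⇒ 314p(1 + 1) = 1·118900
p = 1·118900 / (314·2) = 189.3312…

189.33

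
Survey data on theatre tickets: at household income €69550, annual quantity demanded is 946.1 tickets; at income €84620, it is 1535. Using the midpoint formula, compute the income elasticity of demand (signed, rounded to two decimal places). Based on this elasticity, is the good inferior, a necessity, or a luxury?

%ΔQ = (1535 − 946.1)/[( 946.1 + 1535)/2] = 588.9/1240.55 = 0.474708…
%ΔIncome = (84620 − 69550)/[( 69550 + 84620)/2] = 15070/77085 = 0.195498…
E_income = (588.9/1240.55) / (15070/77085) = 2.4281…
E_income > 1 ⇒ normal good, luxury.

2.43; luxury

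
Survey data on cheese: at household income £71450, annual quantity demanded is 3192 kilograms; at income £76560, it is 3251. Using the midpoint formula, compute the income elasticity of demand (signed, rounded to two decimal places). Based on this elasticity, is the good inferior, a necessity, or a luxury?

%ΔQ = (3251 − 3192)/[( 3192 + 3251)/2] = 59/3221.5 = 0.018314…
%ΔIncome = (76560 − 71450)/[( 71450 + 76560)/2] = 5110/74005 = 0.069049…
E_income = (59/3221.5) / (5110/74005) = 0.2652…
0 < E_income < 1 ⇒ normal good, necessity.

0.27; necessity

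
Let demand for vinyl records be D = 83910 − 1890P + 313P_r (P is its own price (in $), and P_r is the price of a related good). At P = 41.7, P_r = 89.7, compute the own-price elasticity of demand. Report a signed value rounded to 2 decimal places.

At the given values, D = 83910 − 1890(41.7) + 313(89.7) = 33173.1.
∂D/∂P = −1890.
E = (-1890) × (41.7/33173.1) = -2.3758…

-2.38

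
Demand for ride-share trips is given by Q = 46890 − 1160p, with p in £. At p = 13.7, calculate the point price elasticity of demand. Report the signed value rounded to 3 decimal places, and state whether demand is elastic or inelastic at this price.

-0.513; inelastic

dQ/dp = −1160. At p = 13.7, Q = 46890 − 1160(13.7) = 30998.
Ed = (dQ/dp)·(p/Q) = −1160 × (13.7/30998) = -0.51267…
|Ed| = 0.513 < 1, so demand is inelastic.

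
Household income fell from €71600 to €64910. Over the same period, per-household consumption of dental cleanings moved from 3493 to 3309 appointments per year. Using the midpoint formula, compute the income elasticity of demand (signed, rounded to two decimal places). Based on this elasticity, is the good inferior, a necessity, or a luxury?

0.55; necessity

%ΔQ = (3309 − 3493)/[( 3493 + 3309)/2] = -184/3401 = -0.054101…
%ΔIncome = (64910 − 71600)/[( 71600 + 64910)/2] = -6690/68255 = -0.098014…
E_income = (-184/3401) / (-6690/68255) = 0.5519…
0 < E_income < 1 ⇒ normal good, necessity.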